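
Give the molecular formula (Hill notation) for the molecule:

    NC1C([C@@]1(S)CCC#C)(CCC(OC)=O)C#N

C12H16N2O2S

Heavy atoms from the SMILES: 12 C, 2 N, 2 O, 1 S.
Implicit hydrogens by atom environment:
  5 × C: no H
  4 × C: 2 H each → 8
  2 × C: 1 H each → 2
  2 × O: no H
  1 × C: 3 H
  1 × N: 2 H
  1 × N: no H
  1 × S: 1 H
  Total hydrogens = 16.
Molecular formula: C12H16N2O2S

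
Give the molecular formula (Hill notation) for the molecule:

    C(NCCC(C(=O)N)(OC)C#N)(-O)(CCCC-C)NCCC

Heavy atoms from the SMILES: 15 C, 4 N, 3 O.
Implicit hydrogens by atom environment:
  8 × C: 2 H each → 16
  4 × C: no H
  3 × C: 3 H each → 9
  2 × N: 1 H each → 2
  2 × O: no H
  1 × N: 2 H
  1 × N: no H
  1 × O: 1 H
  Total hydrogens = 30.
Molecular formula: C15H30N4O3

C15H30N4O3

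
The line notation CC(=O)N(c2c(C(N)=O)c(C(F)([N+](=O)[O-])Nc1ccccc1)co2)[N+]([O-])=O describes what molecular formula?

C14H12FN5O7

Heavy atoms from the SMILES: 14 C, 1 F, 5 N, 7 O.
Implicit hydrogens by atom environment:
  6 × C (aromatic): 1 H each → 6
  4 × C (aromatic): no H
  4 × O: no H
  3 × C: no H
  2 × N (charge +1): no H
  2 × O (charge -1): no H
  1 × C: 3 H
  1 × F: no H
  1 × N: 2 H
  1 × N: 1 H
  1 × N: no H
  1 × O (aromatic): no H
  Total hydrogens = 12.
Molecular formula: C14H12FN5O7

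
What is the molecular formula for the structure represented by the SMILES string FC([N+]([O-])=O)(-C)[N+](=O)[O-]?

Heavy atoms from the SMILES: 2 C, 1 F, 2 N, 4 O.
Implicit hydrogens by atom environment:
  2 × N (charge +1): no H
  2 × O: no H
  2 × O (charge -1): no H
  1 × C: 3 H
  1 × C: no H
  1 × F: no H
  Total hydrogens = 3.
Molecular formula: C2H3FN2O4

C2H3FN2O4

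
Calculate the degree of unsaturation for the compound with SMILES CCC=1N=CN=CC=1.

4

Molecular formula from the SMILES: C6H8N2.
DoU = (2C + 2 + N − H − X)/2 = (2·6 + 2 + 2 − 8 − 0)/2 = 8/2 = 4.
(Structurally: 1 ring(s) + 3 π bond(s) = 4.)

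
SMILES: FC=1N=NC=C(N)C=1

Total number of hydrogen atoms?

Hydrogens are implicit in SMILES; fill each atom to its normal valence:
  2 × C (aromatic): 1 H each → 2
  2 × C (aromatic): no H
  2 × N (aromatic): no H
  1 × F: no H
  1 × N: 2 H
  Total hydrogens = 4.

4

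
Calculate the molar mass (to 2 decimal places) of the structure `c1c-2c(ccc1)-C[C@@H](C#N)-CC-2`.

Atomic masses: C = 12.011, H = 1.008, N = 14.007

Molecular formula: C11H11N.
M = 11×12.011 + 11×1.008 + 1×14.007 = 157.22 g/mol.

157.22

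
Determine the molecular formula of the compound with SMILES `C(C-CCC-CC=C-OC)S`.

C9H18OS

Heavy atoms from the SMILES: 9 C, 1 O, 1 S.
Implicit hydrogens by atom environment:
  6 × C: 2 H each → 12
  2 × C: 1 H each → 2
  1 × C: 3 H
  1 × O: no H
  1 × S: 1 H
  Total hydrogens = 18.
Molecular formula: C9H18OS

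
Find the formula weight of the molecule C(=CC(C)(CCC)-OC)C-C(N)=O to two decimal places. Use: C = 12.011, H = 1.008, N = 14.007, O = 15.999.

Molecular formula: C10H19NO2.
M = 10×12.011 + 19×1.008 + 1×14.007 + 2×15.999 = 185.27 g/mol.

185.27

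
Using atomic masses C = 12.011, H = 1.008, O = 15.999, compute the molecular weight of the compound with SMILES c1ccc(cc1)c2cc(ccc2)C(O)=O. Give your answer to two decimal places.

198.22

Molecular formula: C13H10O2.
M = 13×12.011 + 10×1.008 + 2×15.999 = 198.22 g/mol.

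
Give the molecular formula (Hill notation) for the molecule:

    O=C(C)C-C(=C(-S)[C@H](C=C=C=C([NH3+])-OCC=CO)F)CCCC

C17H25FNO3S+

Heavy atoms from the SMILES: 17 C, 1 F, 1 N, 3 O, 1 S.
Implicit hydrogens by atom environment:
  6 × C: no H
  5 × C: 2 H each → 10
  4 × C: 1 H each → 4
  2 × C: 3 H each → 6
  2 × O: no H
  1 × F: no H
  1 × N (charge +1): 3 H
  1 × O: 1 H
  1 × S: 1 H
  Total hydrogens = 25.
Net charge +1.
Molecular formula: C17H25FNO3S+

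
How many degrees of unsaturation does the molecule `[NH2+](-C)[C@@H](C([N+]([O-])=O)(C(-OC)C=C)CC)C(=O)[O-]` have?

Molecular formula from the SMILES: C10H18N2O5.
DoU = (2C + 2 + N − H − X)/2 = (2·10 + 2 + 2 − 18 − 0)/2 = 6/2 = 3.
(Structurally: 0 ring(s) + 3 π bond(s) = 3.)

3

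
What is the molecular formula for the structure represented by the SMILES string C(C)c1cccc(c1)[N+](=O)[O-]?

C8H9NO2

Heavy atoms from the SMILES: 8 C, 1 N, 2 O.
Implicit hydrogens by atom environment:
  4 × C (aromatic): 1 H each → 4
  2 × C (aromatic): no H
  1 × C: 3 H
  1 × C: 2 H
  1 × N (charge +1): no H
  1 × O: no H
  1 × O (charge -1): no H
  Total hydrogens = 9.
Molecular formula: C8H9NO2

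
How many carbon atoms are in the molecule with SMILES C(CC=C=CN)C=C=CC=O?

The symbol for carbon appears 9 times in the SMILES.

9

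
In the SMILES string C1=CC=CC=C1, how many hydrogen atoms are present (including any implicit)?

Hydrogens are implicit in SMILES; fill each atom to its normal valence:
  6 × C (aromatic): 1 H each → 6
  Total hydrogens = 6.

6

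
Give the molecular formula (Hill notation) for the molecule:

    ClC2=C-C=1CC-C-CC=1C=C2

Heavy atoms from the SMILES: 10 C, 1 Cl.
Implicit hydrogens by atom environment:
  4 × C: 2 H each → 8
  3 × C (aromatic): 1 H each → 3
  3 × C (aromatic): no H
  1 × Cl: no H
  Total hydrogens = 11.
Molecular formula: C10H11Cl

C10H11Cl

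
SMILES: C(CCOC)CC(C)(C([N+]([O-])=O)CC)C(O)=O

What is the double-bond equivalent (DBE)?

2

Molecular formula from the SMILES: C11H21NO5.
DoU = (2C + 2 + N − H − X)/2 = (2·11 + 2 + 1 − 21 − 0)/2 = 4/2 = 2.
(Structurally: 0 ring(s) + 2 π bond(s) = 2.)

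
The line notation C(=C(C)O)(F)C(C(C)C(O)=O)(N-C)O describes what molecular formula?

Heavy atoms from the SMILES: 8 C, 1 F, 1 N, 4 O.
Implicit hydrogens by atom environment:
  4 × C: no H
  3 × C: 3 H each → 9
  3 × O: 1 H each → 3
  1 × C: 1 H
  1 × F: no H
  1 × N: 1 H
  1 × O: no H
  Total hydrogens = 14.
Molecular formula: C8H14FNO4

C8H14FNO4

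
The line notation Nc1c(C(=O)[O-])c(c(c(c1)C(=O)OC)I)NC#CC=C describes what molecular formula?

C13H10IN2O4-

Heavy atoms from the SMILES: 13 C, 1 I, 2 N, 4 O.
Implicit hydrogens by atom environment:
  5 × C (aromatic): no H
  4 × C: no H
  3 × O: no H
  1 × C: 3 H
  1 × C: 2 H
  1 × C (aromatic): 1 H
  1 × C: 1 H
  1 × I: no H
  1 × N: 2 H
  1 × N: 1 H
  1 × O (charge -1): no H
  Total hydrogens = 10.
Net charge -1.
Molecular formula: C13H10IN2O4-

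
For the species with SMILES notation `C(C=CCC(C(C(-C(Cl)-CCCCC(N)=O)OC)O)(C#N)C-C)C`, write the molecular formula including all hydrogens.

C18H31ClN2O3

Heavy atoms from the SMILES: 18 C, 1 Cl, 2 N, 3 O.
Implicit hydrogens by atom environment:
  7 × C: 2 H each → 14
  5 × C: 1 H each → 5
  3 × C: 3 H each → 9
  3 × C: no H
  2 × O: no H
  1 × Cl: no H
  1 × N: 2 H
  1 × N: no H
  1 × O: 1 H
  Total hydrogens = 31.
Molecular formula: C18H31ClN2O3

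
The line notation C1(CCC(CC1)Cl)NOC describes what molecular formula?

Heavy atoms from the SMILES: 7 C, 1 Cl, 1 N, 1 O.
Implicit hydrogens by atom environment:
  4 × C: 2 H each → 8
  2 × C: 1 H each → 2
  1 × C: 3 H
  1 × Cl: no H
  1 × N: 1 H
  1 × O: no H
  Total hydrogens = 14.
Molecular formula: C7H14ClNO

C7H14ClNO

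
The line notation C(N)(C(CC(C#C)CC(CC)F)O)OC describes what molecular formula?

Heavy atoms from the SMILES: 11 C, 1 F, 1 N, 2 O.
Implicit hydrogens by atom environment:
  5 × C: 1 H each → 5
  3 × C: 2 H each → 6
  2 × C: 3 H each → 6
  1 × C: no H
  1 × F: no H
  1 × N: 2 H
  1 × O: 1 H
  1 × O: no H
  Total hydrogens = 20.
Molecular formula: C11H20FNO2

C11H20FNO2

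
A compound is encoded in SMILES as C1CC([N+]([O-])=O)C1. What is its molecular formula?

Heavy atoms from the SMILES: 4 C, 1 N, 2 O.
Implicit hydrogens by atom environment:
  3 × C: 2 H each → 6
  1 × C: 1 H
  1 × N (charge +1): no H
  1 × O: no H
  1 × O (charge -1): no H
  Total hydrogens = 7.
Molecular formula: C4H7NO2

C4H7NO2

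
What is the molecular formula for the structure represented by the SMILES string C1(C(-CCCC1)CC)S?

Heavy atoms from the SMILES: 8 C, 1 S.
Implicit hydrogens by atom environment:
  5 × C: 2 H each → 10
  2 × C: 1 H each → 2
  1 × C: 3 H
  1 × S: 1 H
  Total hydrogens = 16.
Molecular formula: C8H16S

C8H16S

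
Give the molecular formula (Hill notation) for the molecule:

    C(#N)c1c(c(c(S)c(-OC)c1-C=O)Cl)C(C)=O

C11H8ClNO3S

Heavy atoms from the SMILES: 11 C, 1 Cl, 1 N, 3 O, 1 S.
Implicit hydrogens by atom environment:
  6 × C (aromatic): no H
  3 × O: no H
  2 × C: 3 H each → 6
  2 × C: no H
  1 × C: 1 H
  1 × Cl: no H
  1 × N: no H
  1 × S: 1 H
  Total hydrogens = 8.
Molecular formula: C11H8ClNO3S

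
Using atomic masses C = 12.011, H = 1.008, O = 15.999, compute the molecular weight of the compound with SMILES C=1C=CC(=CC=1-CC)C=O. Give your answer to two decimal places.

134.18

Molecular formula: C9H10O.
M = 9×12.011 + 10×1.008 + 1×15.999 = 134.18 g/mol.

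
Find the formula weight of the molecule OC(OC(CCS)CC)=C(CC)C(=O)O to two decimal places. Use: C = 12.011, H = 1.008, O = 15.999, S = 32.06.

234.31

Molecular formula: C10H18O4S.
M = 10×12.011 + 18×1.008 + 4×15.999 + 1×32.06 = 234.31 g/mol.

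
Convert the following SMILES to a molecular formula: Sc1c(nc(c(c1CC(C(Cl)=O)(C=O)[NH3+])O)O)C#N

Heavy atoms from the SMILES: 10 C, 1 Cl, 3 N, 4 O, 1 S.
Implicit hydrogens by atom environment:
  5 × C (aromatic): no H
  3 × C: no H
  2 × O: 1 H each → 2
  2 × O: no H
  1 × C: 2 H
  1 × C: 1 H
  1 × Cl: no H
  1 × N (charge +1): 3 H
  1 × N (aromatic): no H
  1 × N: no H
  1 × S: 1 H
  Total hydrogens = 9.
Net charge +1.
Molecular formula: C10H9ClN3O4S+

C10H9ClN3O4S+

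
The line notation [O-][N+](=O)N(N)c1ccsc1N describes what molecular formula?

C4H6N4O2S

Heavy atoms from the SMILES: 4 C, 4 N, 2 O, 1 S.
Implicit hydrogens by atom environment:
  2 × C (aromatic): 1 H each → 2
  2 × C (aromatic): no H
  2 × N: 2 H each → 4
  1 × N: no H
  1 × N (charge +1): no H
  1 × O: no H
  1 × O (charge -1): no H
  1 × S (aromatic): no H
  Total hydrogens = 6.
Molecular formula: C4H6N4O2S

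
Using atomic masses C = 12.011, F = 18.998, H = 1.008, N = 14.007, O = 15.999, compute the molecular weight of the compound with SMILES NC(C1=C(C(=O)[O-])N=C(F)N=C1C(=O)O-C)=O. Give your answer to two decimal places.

242.14

Molecular formula: C8H5FN3O5-.
M = 8×12.011 + 1×18.998 + 5×1.008 + 3×14.007 + 5×15.999 = 242.14 g/mol.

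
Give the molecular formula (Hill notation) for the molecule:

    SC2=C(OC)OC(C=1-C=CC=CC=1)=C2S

Heavy atoms from the SMILES: 11 C, 2 O, 2 S.
Implicit hydrogens by atom environment:
  5 × C (aromatic): 1 H each → 5
  5 × C (aromatic): no H
  2 × S: 1 H each → 2
  1 × C: 3 H
  1 × O (aromatic): no H
  1 × O: no H
  Total hydrogens = 10.
Molecular formula: C11H10O2S2

C11H10O2S2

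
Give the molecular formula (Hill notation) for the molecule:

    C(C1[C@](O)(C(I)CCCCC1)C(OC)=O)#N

C11H16INO3

Heavy atoms from the SMILES: 11 C, 1 I, 1 N, 3 O.
Implicit hydrogens by atom environment:
  5 × C: 2 H each → 10
  3 × C: no H
  2 × C: 1 H each → 2
  2 × O: no H
  1 × C: 3 H
  1 × I: no H
  1 × N: no H
  1 × O: 1 H
  Total hydrogens = 16.
Molecular formula: C11H16INO3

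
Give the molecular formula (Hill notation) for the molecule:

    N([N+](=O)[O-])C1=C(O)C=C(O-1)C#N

C5H3N3O4

Heavy atoms from the SMILES: 5 C, 3 N, 4 O.
Implicit hydrogens by atom environment:
  3 × C (aromatic): no H
  1 × C (aromatic): 1 H
  1 × C: no H
  1 × N: 1 H
  1 × N: no H
  1 × N (charge +1): no H
  1 × O: 1 H
  1 × O (aromatic): no H
  1 × O: no H
  1 × O (charge -1): no H
  Total hydrogens = 3.
Molecular formula: C5H3N3O4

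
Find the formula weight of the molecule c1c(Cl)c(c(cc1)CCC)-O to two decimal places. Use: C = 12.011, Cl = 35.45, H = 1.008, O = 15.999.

Molecular formula: C9H11ClO.
M = 9×12.011 + 1×35.45 + 11×1.008 + 1×15.999 = 170.64 g/mol.

170.64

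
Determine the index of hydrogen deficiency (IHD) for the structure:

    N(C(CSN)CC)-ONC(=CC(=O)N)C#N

Molecular formula from the SMILES: C8H15N5O2S.
DoU = (2C + 2 + N − H − X)/2 = (2·8 + 2 + 5 − 15 − 0)/2 = 8/2 = 4.
(Structurally: 0 ring(s) + 4 π bond(s) = 4.)

4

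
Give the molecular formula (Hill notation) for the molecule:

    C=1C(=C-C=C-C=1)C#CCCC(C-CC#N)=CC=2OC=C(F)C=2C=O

C20H16FNO2

Heavy atoms from the SMILES: 20 C, 1 F, 1 N, 2 O.
Implicit hydrogens by atom environment:
  6 × C (aromatic): 1 H each → 6
  4 × C: 2 H each → 8
  4 × C (aromatic): no H
  4 × C: no H
  2 × C: 1 H each → 2
  1 × F: no H
  1 × N: no H
  1 × O (aromatic): no H
  1 × O: no H
  Total hydrogens = 16.
Molecular formula: C20H16FNO2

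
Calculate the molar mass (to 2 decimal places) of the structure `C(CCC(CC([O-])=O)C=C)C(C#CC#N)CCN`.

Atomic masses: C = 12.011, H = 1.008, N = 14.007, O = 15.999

Molecular formula: C14H19N2O2-.
M = 14×12.011 + 19×1.008 + 2×14.007 + 2×15.999 = 247.32 g/mol.

247.32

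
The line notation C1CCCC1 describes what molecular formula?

Heavy atoms from the SMILES: 5 C.
Implicit hydrogens by atom environment:
  5 × C: 2 H each → 10
  Total hydrogens = 10.
Molecular formula: C5H10

C5H10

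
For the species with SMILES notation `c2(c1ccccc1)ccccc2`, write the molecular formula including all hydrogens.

C12H10

Heavy atoms from the SMILES: 12 C.
Implicit hydrogens by atom environment:
  10 × C (aromatic): 1 H each → 10
  2 × C (aromatic): no H
  Total hydrogens = 10.
Molecular formula: C12H10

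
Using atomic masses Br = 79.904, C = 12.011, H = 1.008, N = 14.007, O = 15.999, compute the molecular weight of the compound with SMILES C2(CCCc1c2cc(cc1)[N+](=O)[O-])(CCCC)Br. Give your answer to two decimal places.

312.21

Molecular formula: C14H18BrNO2.
M = 1×79.904 + 14×12.011 + 18×1.008 + 1×14.007 + 2×15.999 = 312.21 g/mol.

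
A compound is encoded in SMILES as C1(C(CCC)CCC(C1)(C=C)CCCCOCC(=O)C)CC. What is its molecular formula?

Heavy atoms from the SMILES: 20 C, 2 O.
Implicit hydrogens by atom environment:
  12 × C: 2 H each → 24
  3 × C: 3 H each → 9
  3 × C: 1 H each → 3
  2 × C: no H
  2 × O: no H
  Total hydrogens = 36.
Molecular formula: C20H36O2

C20H36O2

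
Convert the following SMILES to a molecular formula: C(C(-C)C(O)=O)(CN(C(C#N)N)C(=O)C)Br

Heavy atoms from the SMILES: 1 Br, 9 C, 3 N, 3 O.
Implicit hydrogens by atom environment:
  3 × C: 1 H each → 3
  3 × C: no H
  2 × C: 3 H each → 6
  2 × N: no H
  2 × O: no H
  1 × Br: no H
  1 × C: 2 H
  1 × N: 2 H
  1 × O: 1 H
  Total hydrogens = 14.
Molecular formula: C9H14BrN3O3

C9H14BrN3O3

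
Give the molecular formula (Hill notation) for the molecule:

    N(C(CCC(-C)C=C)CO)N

Heavy atoms from the SMILES: 8 C, 2 N, 1 O.
Implicit hydrogens by atom environment:
  4 × C: 2 H each → 8
  3 × C: 1 H each → 3
  1 × C: 3 H
  1 × N: 2 H
  1 × N: 1 H
  1 × O: 1 H
  Total hydrogens = 18.
Molecular formula: C8H18N2O

C8H18N2O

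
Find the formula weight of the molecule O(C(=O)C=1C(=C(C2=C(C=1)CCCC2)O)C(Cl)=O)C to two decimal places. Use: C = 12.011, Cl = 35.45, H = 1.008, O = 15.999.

Molecular formula: C13H13ClO4.
M = 13×12.011 + 1×35.45 + 13×1.008 + 4×15.999 = 268.69 g/mol.

268.69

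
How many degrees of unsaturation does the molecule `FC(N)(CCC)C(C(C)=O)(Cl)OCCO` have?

Molecular formula from the SMILES: C9H17ClFNO3.
DoU = (2C + 2 + N − H − X)/2 = (2·9 + 2 + 1 − 17 − 2)/2 = 2/2 = 1.
(Structurally: 0 ring(s) + 1 π bond(s) = 1.)

1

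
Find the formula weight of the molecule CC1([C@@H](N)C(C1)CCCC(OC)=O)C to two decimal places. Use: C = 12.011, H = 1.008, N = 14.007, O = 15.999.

199.29

Molecular formula: C11H21NO2.
M = 11×12.011 + 21×1.008 + 1×14.007 + 2×15.999 = 199.29 g/mol.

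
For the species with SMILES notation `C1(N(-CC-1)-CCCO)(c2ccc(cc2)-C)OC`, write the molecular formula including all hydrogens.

Heavy atoms from the SMILES: 14 C, 1 N, 2 O.
Implicit hydrogens by atom environment:
  5 × C: 2 H each → 10
  4 × C (aromatic): 1 H each → 4
  2 × C: 3 H each → 6
  2 × C (aromatic): no H
  1 × C: no H
  1 × N: no H
  1 × O: 1 H
  1 × O: no H
  Total hydrogens = 21.
Molecular formula: C14H21NO2

C14H21NO2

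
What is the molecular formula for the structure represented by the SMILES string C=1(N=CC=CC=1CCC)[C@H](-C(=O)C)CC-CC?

C15H23NO

Heavy atoms from the SMILES: 15 C, 1 N, 1 O.
Implicit hydrogens by atom environment:
  5 × C: 2 H each → 10
  3 × C: 3 H each → 9
  3 × C (aromatic): 1 H each → 3
  2 × C (aromatic): no H
  1 × C: 1 H
  1 × C: no H
  1 × N (aromatic): no H
  1 × O: no H
  Total hydrogens = 23.
Molecular formula: C15H23NO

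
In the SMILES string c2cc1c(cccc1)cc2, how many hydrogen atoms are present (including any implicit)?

Hydrogens are implicit in SMILES; fill each atom to its normal valence:
  8 × C (aromatic): 1 H each → 8
  2 × C (aromatic): no H
  Total hydrogens = 8.

8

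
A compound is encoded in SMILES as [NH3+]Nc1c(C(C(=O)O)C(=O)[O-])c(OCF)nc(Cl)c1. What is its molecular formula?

Heavy atoms from the SMILES: 9 C, 1 Cl, 1 F, 3 N, 5 O.
Implicit hydrogens by atom environment:
  4 × C (aromatic): no H
  3 × O: no H
  2 × C: no H
  1 × C: 2 H
  1 × C (aromatic): 1 H
  1 × C: 1 H
  1 × Cl: no H
  1 × F: no H
  1 × N (charge +1): 3 H
  1 × N: 1 H
  1 × N (aromatic): no H
  1 × O: 1 H
  1 × O (charge -1): no H
  Total hydrogens = 9.
Molecular formula: C9H9ClFN3O5

C9H9ClFN3O5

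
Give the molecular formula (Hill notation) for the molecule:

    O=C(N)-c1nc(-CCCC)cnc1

Heavy atoms from the SMILES: 9 C, 3 N, 1 O.
Implicit hydrogens by atom environment:
  3 × C: 2 H each → 6
  2 × C (aromatic): 1 H each → 2
  2 × C (aromatic): no H
  2 × N (aromatic): no H
  1 × C: 3 H
  1 × C: no H
  1 × N: 2 H
  1 × O: no H
  Total hydrogens = 13.
Molecular formula: C9H13N3O

C9H13N3O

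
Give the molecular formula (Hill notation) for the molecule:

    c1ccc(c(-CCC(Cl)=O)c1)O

Heavy atoms from the SMILES: 9 C, 1 Cl, 2 O.
Implicit hydrogens by atom environment:
  4 × C (aromatic): 1 H each → 4
  2 × C: 2 H each → 4
  2 × C (aromatic): no H
  1 × C: no H
  1 × Cl: no H
  1 × O: 1 H
  1 × O: no H
  Total hydrogens = 9.
Molecular formula: C9H9ClO2

C9H9ClO2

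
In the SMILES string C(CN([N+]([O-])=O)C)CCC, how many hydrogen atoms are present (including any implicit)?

14

Hydrogens are implicit in SMILES; fill each atom to its normal valence:
  4 × C: 2 H each → 8
  2 × C: 3 H each → 6
  1 × N: no H
  1 × N (charge +1): no H
  1 × O: no H
  1 × O (charge -1): no H
  Total hydrogens = 14.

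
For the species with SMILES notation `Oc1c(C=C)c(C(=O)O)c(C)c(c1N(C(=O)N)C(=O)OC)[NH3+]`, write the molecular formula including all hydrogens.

C13H16N3O6+

Heavy atoms from the SMILES: 13 C, 3 N, 6 O.
Implicit hydrogens by atom environment:
  6 × C (aromatic): no H
  4 × O: no H
  3 × C: no H
  2 × C: 3 H each → 6
  2 × O: 1 H each → 2
  1 × C: 2 H
  1 × C: 1 H
  1 × N (charge +1): 3 H
  1 × N: 2 H
  1 × N: no H
  Total hydrogens = 16.
Net charge +1.
Molecular formula: C13H16N3O6+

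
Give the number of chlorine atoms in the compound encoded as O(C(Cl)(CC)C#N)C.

1

The symbol for chlorine appears 1 time in the SMILES.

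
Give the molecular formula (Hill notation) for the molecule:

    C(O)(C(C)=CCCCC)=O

C8H14O2

Heavy atoms from the SMILES: 8 C, 2 O.
Implicit hydrogens by atom environment:
  3 × C: 2 H each → 6
  2 × C: 3 H each → 6
  2 × C: no H
  1 × C: 1 H
  1 × O: 1 H
  1 × O: no H
  Total hydrogens = 14.
Molecular formula: C8H14O2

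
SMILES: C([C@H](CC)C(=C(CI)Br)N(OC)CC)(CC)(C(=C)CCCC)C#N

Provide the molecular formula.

C19H32BrIN2O

Heavy atoms from the SMILES: 1 Br, 19 C, 1 I, 2 N, 1 O.
Implicit hydrogens by atom environment:
  8 × C: 2 H each → 16
  5 × C: 3 H each → 15
  5 × C: no H
  2 × N: no H
  1 × Br: no H
  1 × C: 1 H
  1 × I: no H
  1 × O: no H
  Total hydrogens = 32.
Molecular formula: C19H32BrIN2O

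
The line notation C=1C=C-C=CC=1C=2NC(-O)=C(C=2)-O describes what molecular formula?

Heavy atoms from the SMILES: 10 C, 1 N, 2 O.
Implicit hydrogens by atom environment:
  6 × C (aromatic): 1 H each → 6
  4 × C (aromatic): no H
  2 × O: 1 H each → 2
  1 × N (aromatic): 1 H
  Total hydrogens = 9.
Molecular formula: C10H9NO2

C10H9NO2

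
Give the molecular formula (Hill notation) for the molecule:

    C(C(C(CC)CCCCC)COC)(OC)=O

C13H26O3

Heavy atoms from the SMILES: 13 C, 3 O.
Implicit hydrogens by atom environment:
  6 × C: 2 H each → 12
  4 × C: 3 H each → 12
  3 × O: no H
  2 × C: 1 H each → 2
  1 × C: no H
  Total hydrogens = 26.
Molecular formula: C13H26O3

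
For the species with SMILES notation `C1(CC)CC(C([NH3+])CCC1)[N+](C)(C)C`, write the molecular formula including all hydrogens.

Heavy atoms from the SMILES: 12 C, 2 N.
Implicit hydrogens by atom environment:
  5 × C: 2 H each → 10
  4 × C: 3 H each → 12
  3 × C: 1 H each → 3
  1 × N (charge +1): 3 H
  1 × N (charge +1): no H
  Total hydrogens = 28.
Net charge +2.
Molecular formula: [C12H28N2]2+

[C12H28N2]2+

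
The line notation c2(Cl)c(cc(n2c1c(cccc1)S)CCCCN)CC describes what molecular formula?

Heavy atoms from the SMILES: 16 C, 1 Cl, 2 N, 1 S.
Implicit hydrogens by atom environment:
  5 × C: 2 H each → 10
  5 × C (aromatic): 1 H each → 5
  5 × C (aromatic): no H
  1 × C: 3 H
  1 × Cl: no H
  1 × N: 2 H
  1 × N (aromatic): no H
  1 × S: 1 H
  Total hydrogens = 21.
Molecular formula: C16H21ClN2S

C16H21ClN2S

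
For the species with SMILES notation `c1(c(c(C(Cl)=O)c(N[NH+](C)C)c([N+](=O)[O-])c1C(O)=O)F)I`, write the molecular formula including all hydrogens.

Heavy atoms from the SMILES: 10 C, 1 Cl, 1 F, 1 I, 3 N, 5 O.
Implicit hydrogens by atom environment:
  6 × C (aromatic): no H
  3 × O: no H
  2 × C: 3 H each → 6
  2 × C: no H
  1 × Cl: no H
  1 × F: no H
  1 × I: no H
  1 × N: 1 H
  1 × N (charge +1): 1 H
  1 × N (charge +1): no H
  1 × O: 1 H
  1 × O (charge -1): no H
  Total hydrogens = 9.
Net charge +1.
Molecular formula: C10H9ClFIN3O5+

C10H9ClFIN3O5+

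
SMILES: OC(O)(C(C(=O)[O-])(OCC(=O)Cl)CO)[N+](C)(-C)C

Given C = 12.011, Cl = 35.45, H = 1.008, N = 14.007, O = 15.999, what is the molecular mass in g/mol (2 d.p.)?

285.68

Molecular formula: C9H16ClNO7.
M = 9×12.011 + 1×35.45 + 16×1.008 + 1×14.007 + 7×15.999 = 285.68 g/mol.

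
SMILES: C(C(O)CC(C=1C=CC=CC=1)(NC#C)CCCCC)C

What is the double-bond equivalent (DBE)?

6

Molecular formula from the SMILES: C18H27NO.
DoU = (2C + 2 + N − H − X)/2 = (2·18 + 2 + 1 − 27 − 0)/2 = 12/2 = 6.
(Structurally: 1 ring(s) + 5 π bond(s) = 6.)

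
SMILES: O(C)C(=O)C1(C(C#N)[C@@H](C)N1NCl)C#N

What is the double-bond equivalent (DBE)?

6

Molecular formula from the SMILES: C8H9ClN4O2.
DoU = (2C + 2 + N − H − X)/2 = (2·8 + 2 + 4 − 9 − 1)/2 = 12/2 = 6.
(Structurally: 1 ring(s) + 5 π bond(s) = 6.)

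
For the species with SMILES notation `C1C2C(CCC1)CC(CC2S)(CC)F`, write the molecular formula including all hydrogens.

C12H21FS

Heavy atoms from the SMILES: 12 C, 1 F, 1 S.
Implicit hydrogens by atom environment:
  7 × C: 2 H each → 14
  3 × C: 1 H each → 3
  1 × C: 3 H
  1 × C: no H
  1 × F: no H
  1 × S: 1 H
  Total hydrogens = 21.
Molecular formula: C12H21FS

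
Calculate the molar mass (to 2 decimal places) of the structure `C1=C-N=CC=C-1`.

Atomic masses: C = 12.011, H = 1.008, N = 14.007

79.10

Molecular formula: C5H5N.
M = 5×12.011 + 5×1.008 + 1×14.007 = 79.10 g/mol.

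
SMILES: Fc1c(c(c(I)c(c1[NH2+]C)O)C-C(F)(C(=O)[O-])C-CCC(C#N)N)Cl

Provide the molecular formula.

Heavy atoms from the SMILES: 15 C, 1 Cl, 2 F, 1 I, 3 N, 3 O.
Implicit hydrogens by atom environment:
  6 × C (aromatic): no H
  4 × C: 2 H each → 8
  3 × C: no H
  2 × F: no H
  1 × C: 3 H
  1 × C: 1 H
  1 × Cl: no H
  1 × I: no H
  1 × N (charge +1): 2 H
  1 × N: 2 H
  1 × N: no H
  1 × O: 1 H
  1 × O: no H
  1 × O (charge -1): no H
  Total hydrogens = 17.
Molecular formula: C15H17ClF2IN3O3

C15H17ClF2IN3O3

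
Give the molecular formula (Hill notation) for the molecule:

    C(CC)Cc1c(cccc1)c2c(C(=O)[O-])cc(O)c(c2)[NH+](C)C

Heavy atoms from the SMILES: 19 C, 1 N, 3 O.
Implicit hydrogens by atom environment:
  6 × C (aromatic): 1 H each → 6
  6 × C (aromatic): no H
  3 × C: 3 H each → 9
  3 × C: 2 H each → 6
  1 × C: no H
  1 × N (charge +1): 1 H
  1 × O: 1 H
  1 × O: no H
  1 × O (charge -1): no H
  Total hydrogens = 23.
Molecular formula: C19H23NO3

C19H23NO3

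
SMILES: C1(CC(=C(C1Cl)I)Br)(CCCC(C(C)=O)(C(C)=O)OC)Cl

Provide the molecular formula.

C14H18BrCl2IO3

Heavy atoms from the SMILES: 1 Br, 14 C, 2 Cl, 1 I, 3 O.
Implicit hydrogens by atom environment:
  6 × C: no H
  4 × C: 2 H each → 8
  3 × C: 3 H each → 9
  3 × O: no H
  2 × Cl: no H
  1 × Br: no H
  1 × C: 1 H
  1 × I: no H
  Total hydrogens = 18.
Molecular formula: C14H18BrCl2IO3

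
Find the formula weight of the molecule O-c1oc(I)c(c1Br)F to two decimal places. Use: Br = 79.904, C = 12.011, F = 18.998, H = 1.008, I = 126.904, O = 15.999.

Molecular formula: C4HBrFIO2.
M = 1×79.904 + 4×12.011 + 1×18.998 + 1×1.008 + 1×126.904 + 2×15.999 = 306.86 g/mol.

306.86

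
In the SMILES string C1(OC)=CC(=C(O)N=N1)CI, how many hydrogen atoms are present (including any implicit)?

7

Hydrogens are implicit in SMILES; fill each atom to its normal valence:
  3 × C (aromatic): no H
  2 × N (aromatic): no H
  1 × C: 3 H
  1 × C: 2 H
  1 × C (aromatic): 1 H
  1 × I: no H
  1 × O: 1 H
  1 × O: no H
  Total hydrogens = 7.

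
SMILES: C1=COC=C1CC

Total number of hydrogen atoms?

Hydrogens are implicit in SMILES; fill each atom to its normal valence:
  3 × C (aromatic): 1 H each → 3
  1 × C: 3 H
  1 × C: 2 H
  1 × C (aromatic): no H
  1 × O (aromatic): no H
  Total hydrogens = 8.

8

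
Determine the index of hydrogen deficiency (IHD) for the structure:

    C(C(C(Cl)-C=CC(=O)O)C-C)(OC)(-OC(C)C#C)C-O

Molecular formula from the SMILES: C14H21ClO5.
DoU = (2C + 2 + N − H − X)/2 = (2·14 + 2 + 0 − 21 − 1)/2 = 8/2 = 4.
(Structurally: 0 ring(s) + 4 π bond(s) = 4.)

4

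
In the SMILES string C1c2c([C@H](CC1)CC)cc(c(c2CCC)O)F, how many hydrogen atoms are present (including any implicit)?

21

Hydrogens are implicit in SMILES; fill each atom to its normal valence:
  6 × C: 2 H each → 12
  5 × C (aromatic): no H
  2 × C: 3 H each → 6
  1 × C (aromatic): 1 H
  1 × C: 1 H
  1 × F: no H
  1 × O: 1 H
  Total hydrogens = 21.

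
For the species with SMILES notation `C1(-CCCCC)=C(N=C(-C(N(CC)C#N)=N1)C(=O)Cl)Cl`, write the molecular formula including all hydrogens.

C13H16Cl2N4O

Heavy atoms from the SMILES: 13 C, 2 Cl, 4 N, 1 O.
Implicit hydrogens by atom environment:
  5 × C: 2 H each → 10
  4 × C (aromatic): no H
  2 × C: 3 H each → 6
  2 × C: no H
  2 × Cl: no H
  2 × N (aromatic): no H
  2 × N: no H
  1 × O: no H
  Total hydrogens = 16.
Molecular formula: C13H16Cl2N4O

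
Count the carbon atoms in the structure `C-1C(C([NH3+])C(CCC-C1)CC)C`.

11

The symbol for carbon appears 11 times in the SMILES.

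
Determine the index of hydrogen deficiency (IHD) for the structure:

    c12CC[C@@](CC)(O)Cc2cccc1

Molecular formula from the SMILES: C12H16O.
DoU = (2C + 2 + N − H − X)/2 = (2·12 + 2 + 0 − 16 − 0)/2 = 10/2 = 5.
(Structurally: 2 ring(s) + 3 π bond(s) = 5.)

5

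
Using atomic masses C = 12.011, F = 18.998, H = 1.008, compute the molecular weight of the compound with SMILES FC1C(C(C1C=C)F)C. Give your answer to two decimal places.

132.15

Molecular formula: C7H10F2.
M = 7×12.011 + 2×18.998 + 10×1.008 = 132.15 g/mol.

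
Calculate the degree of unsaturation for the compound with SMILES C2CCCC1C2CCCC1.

Molecular formula from the SMILES: C10H18.
DoU = (2C + 2 + N − H − X)/2 = (2·10 + 2 + 0 − 18 − 0)/2 = 4/2 = 2.
(Structurally: 2 ring(s) + 0 π bond(s) = 2.)

2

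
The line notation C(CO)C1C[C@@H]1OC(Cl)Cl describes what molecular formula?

Heavy atoms from the SMILES: 6 C, 2 Cl, 2 O.
Implicit hydrogens by atom environment:
  3 × C: 2 H each → 6
  3 × C: 1 H each → 3
  2 × Cl: no H
  1 × O: 1 H
  1 × O: no H
  Total hydrogens = 10.
Molecular formula: C6H10Cl2O2

C6H10Cl2O2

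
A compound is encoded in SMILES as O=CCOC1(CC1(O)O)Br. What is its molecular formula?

C5H7BrO4

Heavy atoms from the SMILES: 1 Br, 5 C, 4 O.
Implicit hydrogens by atom environment:
  2 × C: 2 H each → 4
  2 × C: no H
  2 × O: 1 H each → 2
  2 × O: no H
  1 × Br: no H
  1 × C: 1 H
  Total hydrogens = 7.
Molecular formula: C5H7BrO4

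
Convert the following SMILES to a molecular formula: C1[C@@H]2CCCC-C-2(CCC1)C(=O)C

C12H20O

Heavy atoms from the SMILES: 12 C, 1 O.
Implicit hydrogens by atom environment:
  8 × C: 2 H each → 16
  2 × C: no H
  1 × C: 3 H
  1 × C: 1 H
  1 × O: no H
  Total hydrogens = 20.
Molecular formula: C12H20O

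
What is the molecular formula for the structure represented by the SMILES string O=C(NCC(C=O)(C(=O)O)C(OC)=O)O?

C7H9NO7

Heavy atoms from the SMILES: 7 C, 1 N, 7 O.
Implicit hydrogens by atom environment:
  5 × O: no H
  4 × C: no H
  2 × O: 1 H each → 2
  1 × C: 3 H
  1 × C: 2 H
  1 × C: 1 H
  1 × N: 1 H
  Total hydrogens = 9.
Molecular formula: C7H9NO7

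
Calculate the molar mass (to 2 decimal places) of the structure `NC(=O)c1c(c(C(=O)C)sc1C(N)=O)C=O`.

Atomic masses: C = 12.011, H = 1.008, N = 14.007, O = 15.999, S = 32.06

240.23

Molecular formula: C9H8N2O4S.
M = 9×12.011 + 8×1.008 + 2×14.007 + 4×15.999 + 1×32.06 = 240.23 g/mol.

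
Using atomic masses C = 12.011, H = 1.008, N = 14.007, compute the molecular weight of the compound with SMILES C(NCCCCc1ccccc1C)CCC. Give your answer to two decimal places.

219.37

Molecular formula: C15H25N.
M = 15×12.011 + 25×1.008 + 1×14.007 = 219.37 g/mol.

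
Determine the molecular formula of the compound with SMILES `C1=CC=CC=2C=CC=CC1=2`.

C10H8

Heavy atoms from the SMILES: 10 C.
Implicit hydrogens by atom environment:
  8 × C (aromatic): 1 H each → 8
  2 × C (aromatic): no H
  Total hydrogens = 8.
Molecular formula: C10H8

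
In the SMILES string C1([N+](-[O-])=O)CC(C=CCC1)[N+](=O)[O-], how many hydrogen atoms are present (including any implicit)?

10

Hydrogens are implicit in SMILES; fill each atom to its normal valence:
  4 × C: 1 H each → 4
  3 × C: 2 H each → 6
  2 × N (charge +1): no H
  2 × O: no H
  2 × O (charge -1): no H
  Total hydrogens = 10.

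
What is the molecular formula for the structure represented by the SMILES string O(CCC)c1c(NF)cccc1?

C9H12FNO

Heavy atoms from the SMILES: 9 C, 1 F, 1 N, 1 O.
Implicit hydrogens by atom environment:
  4 × C (aromatic): 1 H each → 4
  2 × C: 2 H each → 4
  2 × C (aromatic): no H
  1 × C: 3 H
  1 × F: no H
  1 × N: 1 H
  1 × O: no H
  Total hydrogens = 12.
Molecular formula: C9H12FNO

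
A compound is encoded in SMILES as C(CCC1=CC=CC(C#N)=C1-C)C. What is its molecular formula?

C12H15N

Heavy atoms from the SMILES: 12 C, 1 N.
Implicit hydrogens by atom environment:
  3 × C: 2 H each → 6
  3 × C (aromatic): 1 H each → 3
  3 × C (aromatic): no H
  2 × C: 3 H each → 6
  1 × C: no H
  1 × N: no H
  Total hydrogens = 15.
Molecular formula: C12H15N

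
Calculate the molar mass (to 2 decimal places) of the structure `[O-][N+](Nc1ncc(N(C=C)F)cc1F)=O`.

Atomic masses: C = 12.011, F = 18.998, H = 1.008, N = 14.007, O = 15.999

216.15

Molecular formula: C7H6F2N4O2.
M = 7×12.011 + 2×18.998 + 6×1.008 + 4×14.007 + 2×15.999 = 216.15 g/mol.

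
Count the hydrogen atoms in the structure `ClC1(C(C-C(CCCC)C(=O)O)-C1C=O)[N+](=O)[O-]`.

16

Hydrogens are implicit in SMILES; fill each atom to its normal valence:
  4 × C: 2 H each → 8
  4 × C: 1 H each → 4
  3 × O: no H
  2 × C: no H
  1 × C: 3 H
  1 × Cl: no H
  1 × N (charge +1): no H
  1 × O: 1 H
  1 × O (charge -1): no H
  Total hydrogens = 16.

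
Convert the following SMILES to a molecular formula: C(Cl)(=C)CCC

C5H9Cl

Heavy atoms from the SMILES: 5 C, 1 Cl.
Implicit hydrogens by atom environment:
  3 × C: 2 H each → 6
  1 × C: 3 H
  1 × C: no H
  1 × Cl: no H
  Total hydrogens = 9.
Molecular formula: C5H9Cl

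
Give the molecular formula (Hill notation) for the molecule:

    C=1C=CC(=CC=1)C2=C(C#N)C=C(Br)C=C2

C13H8BrN

Heavy atoms from the SMILES: 1 Br, 13 C, 1 N.
Implicit hydrogens by atom environment:
  8 × C (aromatic): 1 H each → 8
  4 × C (aromatic): no H
  1 × Br: no H
  1 × C: no H
  1 × N: no H
  Total hydrogens = 8.
Molecular formula: C13H8BrN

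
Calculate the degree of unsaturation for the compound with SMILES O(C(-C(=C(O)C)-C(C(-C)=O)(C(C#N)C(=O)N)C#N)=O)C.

8

Molecular formula from the SMILES: C12H13N3O5.
DoU = (2C + 2 + N − H − X)/2 = (2·12 + 2 + 3 − 13 − 0)/2 = 16/2 = 8.
(Structurally: 0 ring(s) + 8 π bond(s) = 8.)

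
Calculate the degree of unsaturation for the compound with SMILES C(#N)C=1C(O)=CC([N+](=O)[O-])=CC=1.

7

Molecular formula from the SMILES: C7H4N2O3.
DoU = (2C + 2 + N − H − X)/2 = (2·7 + 2 + 2 − 4 − 0)/2 = 14/2 = 7.
(Structurally: 1 ring(s) + 6 π bond(s) = 7.)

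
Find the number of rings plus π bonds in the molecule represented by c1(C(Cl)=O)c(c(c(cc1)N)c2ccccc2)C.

9

Molecular formula from the SMILES: C14H12ClNO.
DoU = (2C + 2 + N − H − X)/2 = (2·14 + 2 + 1 − 12 − 1)/2 = 18/2 = 9.
(Structurally: 2 ring(s) + 7 π bond(s) = 9.)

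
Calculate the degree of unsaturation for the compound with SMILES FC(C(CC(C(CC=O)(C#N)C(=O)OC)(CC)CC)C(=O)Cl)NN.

5

Molecular formula from the SMILES: C15H23ClFN3O4.
DoU = (2C + 2 + N − H − X)/2 = (2·15 + 2 + 3 − 23 − 2)/2 = 10/2 = 5.
(Structurally: 0 ring(s) + 5 π bond(s) = 5.)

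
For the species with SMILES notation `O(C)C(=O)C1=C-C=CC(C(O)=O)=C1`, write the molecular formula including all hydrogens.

C9H8O4

Heavy atoms from the SMILES: 9 C, 4 O.
Implicit hydrogens by atom environment:
  4 × C (aromatic): 1 H each → 4
  3 × O: no H
  2 × C (aromatic): no H
  2 × C: no H
  1 × C: 3 H
  1 × O: 1 H
  Total hydrogens = 8.
Molecular formula: C9H8O4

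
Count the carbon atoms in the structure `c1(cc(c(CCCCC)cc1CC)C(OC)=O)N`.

The symbol for carbon appears 15 times in the SMILES. Lowercase c denotes aromatic carbon and counts toward C.

15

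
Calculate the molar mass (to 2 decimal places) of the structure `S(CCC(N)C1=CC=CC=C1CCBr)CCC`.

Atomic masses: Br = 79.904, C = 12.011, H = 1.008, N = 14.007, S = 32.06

316.30

Molecular formula: C14H22BrNS.
M = 1×79.904 + 14×12.011 + 22×1.008 + 1×14.007 + 1×32.06 = 316.30 g/mol.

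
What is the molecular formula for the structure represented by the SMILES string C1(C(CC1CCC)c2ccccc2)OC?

C14H20O

Heavy atoms from the SMILES: 14 C, 1 O.
Implicit hydrogens by atom environment:
  5 × C (aromatic): 1 H each → 5
  3 × C: 2 H each → 6
  3 × C: 1 H each → 3
  2 × C: 3 H each → 6
  1 × C (aromatic): no H
  1 × O: no H
  Total hydrogens = 20.
Molecular formula: C14H20O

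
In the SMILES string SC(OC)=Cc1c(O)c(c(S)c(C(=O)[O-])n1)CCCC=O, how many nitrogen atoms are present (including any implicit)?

The symbol for nitrogen appears 1 time in the SMILES.

1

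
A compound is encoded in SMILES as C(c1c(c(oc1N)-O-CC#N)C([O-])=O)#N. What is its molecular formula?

Heavy atoms from the SMILES: 8 C, 3 N, 4 O.
Implicit hydrogens by atom environment:
  4 × C (aromatic): no H
  3 × C: no H
  2 × N: no H
  2 × O: no H
  1 × C: 2 H
  1 × N: 2 H
  1 × O (aromatic): no H
  1 × O (charge -1): no H
  Total hydrogens = 4.
Net charge -1.
Molecular formula: C8H4N3O4-

C8H4N3O4-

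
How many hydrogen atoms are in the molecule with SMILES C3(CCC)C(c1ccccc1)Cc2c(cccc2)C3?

22

Hydrogens are implicit in SMILES; fill each atom to its normal valence:
  9 × C (aromatic): 1 H each → 9
  4 × C: 2 H each → 8
  3 × C (aromatic): no H
  2 × C: 1 H each → 2
  1 × C: 3 H
  Total hydrogens = 22.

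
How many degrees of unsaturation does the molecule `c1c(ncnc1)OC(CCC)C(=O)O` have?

Molecular formula from the SMILES: C9H12N2O3.
DoU = (2C + 2 + N − H − X)/2 = (2·9 + 2 + 2 − 12 − 0)/2 = 10/2 = 5.
(Structurally: 1 ring(s) + 4 π bond(s) = 5.)

5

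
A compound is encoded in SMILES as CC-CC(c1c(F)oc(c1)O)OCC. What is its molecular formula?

Heavy atoms from the SMILES: 10 C, 1 F, 3 O.
Implicit hydrogens by atom environment:
  3 × C: 2 H each → 6
  3 × C (aromatic): no H
  2 × C: 3 H each → 6
  1 × C (aromatic): 1 H
  1 × C: 1 H
  1 × F: no H
  1 × O: 1 H
  1 × O (aromatic): no H
  1 × O: no H
  Total hydrogens = 15.
Molecular formula: C10H15FO3

C10H15FO3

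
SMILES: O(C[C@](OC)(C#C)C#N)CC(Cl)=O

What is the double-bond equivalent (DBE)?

Molecular formula from the SMILES: C8H8ClNO3.
DoU = (2C + 2 + N − H − X)/2 = (2·8 + 2 + 1 − 8 − 1)/2 = 10/2 = 5.
(Structurally: 0 ring(s) + 5 π bond(s) = 5.)

5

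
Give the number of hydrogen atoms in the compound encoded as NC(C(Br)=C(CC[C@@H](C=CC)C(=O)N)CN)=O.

18

Hydrogens are implicit in SMILES; fill each atom to its normal valence:
  4 × C: no H
  3 × C: 2 H each → 6
  3 × C: 1 H each → 3
  3 × N: 2 H each → 6
  2 × O: no H
  1 × Br: no H
  1 × C: 3 H
  Total hydrogens = 18.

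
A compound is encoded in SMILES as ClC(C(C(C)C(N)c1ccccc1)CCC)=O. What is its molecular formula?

C14H20ClNO

Heavy atoms from the SMILES: 14 C, 1 Cl, 1 N, 1 O.
Implicit hydrogens by atom environment:
  5 × C (aromatic): 1 H each → 5
  3 × C: 1 H each → 3
  2 × C: 3 H each → 6
  2 × C: 2 H each → 4
  1 × C: no H
  1 × C (aromatic): no H
  1 × Cl: no H
  1 × N: 2 H
  1 × O: no H
  Total hydrogens = 20.
Molecular formula: C14H20ClNO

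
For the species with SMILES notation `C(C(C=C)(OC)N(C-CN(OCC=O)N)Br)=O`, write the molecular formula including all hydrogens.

Heavy atoms from the SMILES: 1 Br, 9 C, 3 N, 4 O.
Implicit hydrogens by atom environment:
  4 × C: 2 H each → 8
  4 × O: no H
  3 × C: 1 H each → 3
  2 × N: no H
  1 × Br: no H
  1 × C: 3 H
  1 × C: no H
  1 × N: 2 H
  Total hydrogens = 16.
Molecular formula: C9H16BrN3O4

C9H16BrN3O4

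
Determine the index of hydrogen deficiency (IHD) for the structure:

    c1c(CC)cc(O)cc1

Molecular formula from the SMILES: C8H10O.
DoU = (2C + 2 + N − H − X)/2 = (2·8 + 2 + 0 − 10 − 0)/2 = 8/2 = 4.
(Structurally: 1 ring(s) + 3 π bond(s) = 4.)

4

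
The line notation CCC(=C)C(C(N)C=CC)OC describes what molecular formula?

C10H19NO

Heavy atoms from the SMILES: 10 C, 1 N, 1 O.
Implicit hydrogens by atom environment:
  4 × C: 1 H each → 4
  3 × C: 3 H each → 9
  2 × C: 2 H each → 4
  1 × C: no H
  1 × N: 2 H
  1 × O: no H
  Total hydrogens = 19.
Molecular formula: C10H19NO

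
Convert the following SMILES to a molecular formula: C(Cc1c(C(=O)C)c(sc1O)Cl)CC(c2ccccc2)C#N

Heavy atoms from the SMILES: 17 C, 1 Cl, 1 N, 2 O, 1 S.
Implicit hydrogens by atom environment:
  5 × C (aromatic): 1 H each → 5
  5 × C (aromatic): no H
  3 × C: 2 H each → 6
  2 × C: no H
  1 × C: 3 H
  1 × C: 1 H
  1 × Cl: no H
  1 × N: no H
  1 × O: 1 H
  1 × O: no H
  1 × S (aromatic): no H
  Total hydrogens = 16.
Molecular formula: C17H16ClNO2S

C17H16ClNO2S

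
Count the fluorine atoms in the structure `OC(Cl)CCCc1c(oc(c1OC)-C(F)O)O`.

1

The symbol for fluorine appears 1 time in the SMILES.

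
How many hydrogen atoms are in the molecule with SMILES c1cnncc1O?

Hydrogens are implicit in SMILES; fill each atom to its normal valence:
  3 × C (aromatic): 1 H each → 3
  2 × N (aromatic): no H
  1 × C (aromatic): no H
  1 × O: 1 H
  Total hydrogens = 4.

4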